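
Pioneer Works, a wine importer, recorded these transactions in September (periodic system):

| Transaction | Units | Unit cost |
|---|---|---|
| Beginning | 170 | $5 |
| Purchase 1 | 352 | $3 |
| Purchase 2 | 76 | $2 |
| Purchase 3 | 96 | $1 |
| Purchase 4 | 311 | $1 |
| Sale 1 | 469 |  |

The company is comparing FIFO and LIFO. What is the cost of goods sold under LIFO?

COGS = $531

FIFO COGS: 170 @ $5 + 299 @ $3 = $1,747
LIFO COGS: 311 @ $1 + 96 @ $1 + 62 @ $2 = $531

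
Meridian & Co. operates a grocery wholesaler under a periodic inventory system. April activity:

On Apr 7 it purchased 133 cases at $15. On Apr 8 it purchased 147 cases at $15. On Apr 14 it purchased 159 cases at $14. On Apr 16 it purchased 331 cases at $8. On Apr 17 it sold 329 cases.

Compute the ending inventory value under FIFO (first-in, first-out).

Ending inventory = $4,188

Apr 17, 329 sold [FIFO — oldest first]: 133 @ $15 + 147 @ $15 + 49 @ $14 = $4,886
Ending inventory: 110 @ $14 + 331 @ $8 = $4,188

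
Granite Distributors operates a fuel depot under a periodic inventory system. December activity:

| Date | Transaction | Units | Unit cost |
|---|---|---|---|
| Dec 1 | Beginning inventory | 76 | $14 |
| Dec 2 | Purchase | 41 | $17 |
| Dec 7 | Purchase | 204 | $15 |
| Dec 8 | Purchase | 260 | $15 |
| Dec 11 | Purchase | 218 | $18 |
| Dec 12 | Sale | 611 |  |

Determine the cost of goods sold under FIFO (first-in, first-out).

COGS = $9,261

Dec 12, 611 sold [FIFO — oldest first]: 76 @ $14 + 41 @ $17 + 204 @ $15 + 260 @ $15 + 30 @ $18 = $9,261
Ending inventory: 188 @ $18 = $3,384
Check: goods available $12,645 = COGS $9,261 + ending $3,384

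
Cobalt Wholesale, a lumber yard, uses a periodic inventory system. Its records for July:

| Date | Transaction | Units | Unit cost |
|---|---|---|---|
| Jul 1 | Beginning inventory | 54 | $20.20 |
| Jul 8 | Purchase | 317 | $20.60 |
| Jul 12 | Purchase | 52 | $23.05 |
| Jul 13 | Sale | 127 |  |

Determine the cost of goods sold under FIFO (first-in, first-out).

COGS = $2,594.60

Jul 13, 127 sold [FIFO — oldest first]: 54 @ $20.20 + 73 @ $20.60 = $2,594.60
Ending inventory: 244 @ $20.60 + 52 @ $23.05 = $6,225.00
Check: goods available $8,819.60 = COGS $2,594.60 + ending $6,225.00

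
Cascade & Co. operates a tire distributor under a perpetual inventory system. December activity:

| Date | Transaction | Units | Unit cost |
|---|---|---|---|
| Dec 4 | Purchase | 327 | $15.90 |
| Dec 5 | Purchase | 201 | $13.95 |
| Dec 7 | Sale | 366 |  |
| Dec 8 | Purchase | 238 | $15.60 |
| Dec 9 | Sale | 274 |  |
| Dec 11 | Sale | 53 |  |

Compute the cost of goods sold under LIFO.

Dec 7, 366 sold [LIFO — newest first]: 201 @ $13.95 + 165 @ $15.90 = $5,427.45
Dec 9, 274 sold [LIFO — newest first]: 238 @ $15.60 + 36 @ $15.90 = $4,285.20
Dec 11, 53 sold [LIFO — newest first]: 53 @ $15.90 = $842.70
Total COGS = $5,427.45 + $4,285.20 + $842.70 = $10,555.35
Ending inventory: 73 @ $15.90 = $1,160.70

COGS = $10,555.35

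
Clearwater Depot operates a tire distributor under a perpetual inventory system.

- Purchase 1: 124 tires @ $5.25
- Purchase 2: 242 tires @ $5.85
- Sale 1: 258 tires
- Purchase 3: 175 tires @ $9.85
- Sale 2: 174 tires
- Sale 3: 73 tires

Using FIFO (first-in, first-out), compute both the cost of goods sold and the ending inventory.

Sale 1 (258) [FIFO — oldest first]: 124 @ $5.25 + 134 @ $5.85 = $1,434.90
Sale 2 (174) [FIFO — oldest first]: 108 @ $5.85 + 66 @ $9.85 = $1,281.90
Sale 3 (73) [FIFO — oldest first]: 73 @ $9.85 = $719.05
Total COGS = $1,434.90 + $1,281.90 + $719.05 = $3,435.85
Ending inventory: 36 @ $9.85 = $354.60

COGS = $3,435.85; ending inventory = $354.60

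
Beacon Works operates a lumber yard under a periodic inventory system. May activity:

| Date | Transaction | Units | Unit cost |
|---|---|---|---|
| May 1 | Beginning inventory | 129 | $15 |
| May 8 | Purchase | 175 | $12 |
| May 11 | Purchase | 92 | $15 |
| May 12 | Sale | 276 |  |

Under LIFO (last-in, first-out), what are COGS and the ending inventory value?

May 12, 276 sold [LIFO — newest first]: 92 @ $15 + 175 @ $12 + 9 @ $15 = $3,615
Ending inventory: 120 @ $15 = $1,800
Check: goods available $5,415 = COGS $3,615 + ending $1,800

COGS = $3,615; ending inventory = $1,800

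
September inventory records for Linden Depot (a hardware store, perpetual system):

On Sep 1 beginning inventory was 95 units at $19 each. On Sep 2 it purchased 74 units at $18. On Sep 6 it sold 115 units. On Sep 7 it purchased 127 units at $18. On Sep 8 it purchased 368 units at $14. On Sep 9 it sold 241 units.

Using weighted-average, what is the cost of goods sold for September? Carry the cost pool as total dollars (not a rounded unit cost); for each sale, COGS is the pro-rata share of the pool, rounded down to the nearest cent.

After Sep 1: 95 on hand, pool $1,805.00 (≈ $19.0000 each)
After Sep 2: 169 on hand, pool $3,137.00 (≈ $18.5621 each)
Sep 6, sell 115: 115/169 × $3,137.00 → $2,134.64
After Sep 7: 181 on hand, pool $3,288.36 (≈ $18.1677 each)
After Sep 8: 549 on hand, pool $8,440.36 (≈ $15.3741 each)
Sep 9, sell 241: 241/549 × $8,440.36 → $3,705.14
Total COGS = $2,134.64 + $3,705.14 = $5,839.78
Ending inventory (cost pool remaining) = $4,735.22
Check: goods available $10,575.00 = COGS $5,839.78 + ending $4,735.22

COGS = $5,839.78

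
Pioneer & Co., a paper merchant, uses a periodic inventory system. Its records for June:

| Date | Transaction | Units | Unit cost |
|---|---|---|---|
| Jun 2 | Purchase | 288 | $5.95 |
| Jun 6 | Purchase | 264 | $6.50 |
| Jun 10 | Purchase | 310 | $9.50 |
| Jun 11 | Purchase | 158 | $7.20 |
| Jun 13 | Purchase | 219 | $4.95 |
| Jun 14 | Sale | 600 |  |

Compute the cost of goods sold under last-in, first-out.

Jun 14, 600 sold [LIFO — newest first]: 219 @ $4.95 + 158 @ $7.20 + 223 @ $9.50 = $4,340.15
Ending inventory: 288 @ $5.95 + 264 @ $6.50 + 87 @ $9.50 = $4,256.10

COGS = $4,340.15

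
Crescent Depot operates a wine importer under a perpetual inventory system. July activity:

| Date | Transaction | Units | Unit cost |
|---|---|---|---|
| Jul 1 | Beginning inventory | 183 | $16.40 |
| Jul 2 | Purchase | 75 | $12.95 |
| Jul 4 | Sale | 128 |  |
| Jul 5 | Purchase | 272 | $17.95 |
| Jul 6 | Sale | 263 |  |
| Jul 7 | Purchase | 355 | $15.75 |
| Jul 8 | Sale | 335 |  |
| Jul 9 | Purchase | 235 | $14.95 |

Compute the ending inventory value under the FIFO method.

Jul 4, 128 sold [FIFO — oldest first]: 128 @ $16.40 = $2,099.20
Jul 6, 263 sold [FIFO — oldest first]: 55 @ $16.40 + 75 @ $12.95 + 133 @ $17.95 = $4,260.60
Jul 8, 335 sold [FIFO — oldest first]: 139 @ $17.95 + 196 @ $15.75 = $5,582.05
Total COGS = $2,099.20 + $4,260.60 + $5,582.05 = $11,941.85
Ending inventory: 159 @ $15.75 + 235 @ $14.95 = $6,017.50

Ending inventory = $6,017.50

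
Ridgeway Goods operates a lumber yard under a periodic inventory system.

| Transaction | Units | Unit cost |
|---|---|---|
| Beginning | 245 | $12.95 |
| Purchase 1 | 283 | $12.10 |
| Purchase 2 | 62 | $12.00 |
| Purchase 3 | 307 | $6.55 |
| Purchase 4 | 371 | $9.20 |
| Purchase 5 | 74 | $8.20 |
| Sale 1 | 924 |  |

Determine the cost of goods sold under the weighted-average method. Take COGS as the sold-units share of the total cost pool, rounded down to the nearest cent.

Sale 1, sell 924: 924/1342 × $13,371.90 → $9,206.88
Ending inventory (cost pool remaining) = $4,165.02

COGS = $9,206.88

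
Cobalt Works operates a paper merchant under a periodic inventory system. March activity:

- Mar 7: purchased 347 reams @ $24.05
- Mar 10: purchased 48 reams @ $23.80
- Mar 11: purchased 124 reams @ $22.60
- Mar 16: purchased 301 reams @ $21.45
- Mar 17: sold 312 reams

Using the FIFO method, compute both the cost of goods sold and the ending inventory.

Mar 17, 312 sold [FIFO — oldest first]: 312 @ $24.05 = $7,503.60
Ending inventory: 35 @ $24.05 + 48 @ $23.80 + 124 @ $22.60 + 301 @ $21.45 = $11,243.00
Check: goods available $18,746.60 = COGS $7,503.60 + ending $11,243.00

COGS = $7,503.60; ending inventory = $11,243.00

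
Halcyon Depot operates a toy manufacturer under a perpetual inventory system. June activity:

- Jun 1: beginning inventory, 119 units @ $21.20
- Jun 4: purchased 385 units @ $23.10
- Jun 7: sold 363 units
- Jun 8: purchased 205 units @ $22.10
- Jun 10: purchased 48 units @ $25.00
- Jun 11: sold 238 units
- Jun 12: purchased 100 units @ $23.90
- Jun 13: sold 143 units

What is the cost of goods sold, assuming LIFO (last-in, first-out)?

Jun 7, 363 sold [LIFO — newest first]: 363 @ $23.10 = $8,385.30
Jun 11, 238 sold [LIFO — newest first]: 48 @ $25.00 + 190 @ $22.10 = $5,399.00
Jun 13, 143 sold [LIFO — newest first]: 100 @ $23.90 + 15 @ $22.10 + 22 @ $23.10 + 6 @ $21.20 = $3,356.90
Total COGS = $8,385.30 + $5,399.00 + $3,356.90 = $17,141.20
Ending inventory: 113 @ $21.20 = $2,395.60

COGS = $17,141.20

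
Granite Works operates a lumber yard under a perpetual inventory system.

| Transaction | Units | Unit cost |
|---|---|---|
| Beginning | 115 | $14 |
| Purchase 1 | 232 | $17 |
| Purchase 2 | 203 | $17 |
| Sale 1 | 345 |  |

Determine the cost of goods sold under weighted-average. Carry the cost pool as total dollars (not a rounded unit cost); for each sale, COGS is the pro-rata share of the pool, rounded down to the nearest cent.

COGS = $5,648.59

After Beginning: 115 on hand, pool $1,610.00 (≈ $14.0000 each)
After Purchase 1: 347 on hand, pool $5,554.00 (≈ $16.0058 each)
After Purchase 2: 550 on hand, pool $9,005.00 (≈ $16.3727 each)
Sale 1, sell 345: 345/550 × $9,005.00 → $5,648.59
Ending inventory (cost pool remaining) = $3,356.41
Check: goods available $9,005.00 = COGS $5,648.59 + ending $3,356.41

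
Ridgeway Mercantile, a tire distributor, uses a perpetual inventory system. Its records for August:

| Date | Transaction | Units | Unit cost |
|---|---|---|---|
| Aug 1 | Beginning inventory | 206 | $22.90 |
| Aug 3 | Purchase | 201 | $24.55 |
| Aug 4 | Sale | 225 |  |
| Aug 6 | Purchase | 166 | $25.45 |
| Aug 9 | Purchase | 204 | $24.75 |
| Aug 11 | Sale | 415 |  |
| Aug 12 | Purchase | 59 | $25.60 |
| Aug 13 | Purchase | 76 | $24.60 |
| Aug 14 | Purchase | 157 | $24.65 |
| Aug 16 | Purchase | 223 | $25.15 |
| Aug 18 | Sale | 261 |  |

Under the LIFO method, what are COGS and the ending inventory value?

Aug 4, 225 sold [LIFO — newest first]: 201 @ $24.55 + 24 @ $22.90 = $5,484.15
Aug 11, 415 sold [LIFO — newest first]: 204 @ $24.75 + 166 @ $25.45 + 45 @ $22.90 = $10,304.20
Aug 18, 261 sold [LIFO — newest first]: 223 @ $25.15 + 38 @ $24.65 = $6,545.15
Total COGS = $5,484.15 + $10,304.20 + $6,545.15 = $22,333.50
Ending inventory: 137 @ $22.90 + 59 @ $25.60 + 76 @ $24.60 + 119 @ $24.65 = $9,450.65
Check: goods available $31,784.15 = COGS $22,333.50 + ending $9,450.65

COGS = $22,333.50; ending inventory = $9,450.65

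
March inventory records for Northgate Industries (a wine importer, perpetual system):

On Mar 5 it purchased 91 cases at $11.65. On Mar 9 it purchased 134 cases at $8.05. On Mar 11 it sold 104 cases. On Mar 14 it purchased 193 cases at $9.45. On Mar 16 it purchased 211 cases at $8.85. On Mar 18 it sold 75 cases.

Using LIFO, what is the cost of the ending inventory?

Ending inventory = $4,329.10

Mar 11, 104 sold [LIFO — newest first]: 104 @ $8.05 = $837.20
Mar 18, 75 sold [LIFO — newest first]: 75 @ $8.85 = $663.75
Total COGS = $837.20 + $663.75 = $1,500.95
Ending inventory: 91 @ $11.65 + 30 @ $8.05 + 193 @ $9.45 + 136 @ $8.85 = $4,329.10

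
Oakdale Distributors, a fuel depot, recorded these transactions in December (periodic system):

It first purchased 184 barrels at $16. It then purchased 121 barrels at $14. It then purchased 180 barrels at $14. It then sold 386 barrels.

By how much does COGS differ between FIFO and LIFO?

$198

FIFO COGS: 184 @ $16 + 121 @ $14 + 81 @ $14 = $5,772
LIFO COGS: 180 @ $14 + 121 @ $14 + 85 @ $16 = $5,574
Difference = |$5,772 − $5,574| = $198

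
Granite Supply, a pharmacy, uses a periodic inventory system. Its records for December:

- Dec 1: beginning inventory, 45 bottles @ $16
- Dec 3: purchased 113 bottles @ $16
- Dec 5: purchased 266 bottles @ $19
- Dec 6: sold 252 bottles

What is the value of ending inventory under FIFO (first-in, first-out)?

Ending inventory = $3,268

Dec 6, 252 sold [FIFO — oldest first]: 45 @ $16 + 113 @ $16 + 94 @ $19 = $4,314
Ending inventory: 172 @ $19 = $3,268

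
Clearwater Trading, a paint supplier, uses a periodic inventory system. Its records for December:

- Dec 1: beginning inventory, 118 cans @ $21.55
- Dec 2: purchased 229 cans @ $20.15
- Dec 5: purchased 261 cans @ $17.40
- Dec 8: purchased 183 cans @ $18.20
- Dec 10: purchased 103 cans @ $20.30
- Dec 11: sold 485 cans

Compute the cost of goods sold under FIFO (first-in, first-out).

Dec 11, 485 sold [FIFO — oldest first]: 118 @ $21.55 + 229 @ $20.15 + 138 @ $17.40 = $9,558.45
Ending inventory: 123 @ $17.40 + 183 @ $18.20 + 103 @ $20.30 = $7,561.70

COGS = $9,558.45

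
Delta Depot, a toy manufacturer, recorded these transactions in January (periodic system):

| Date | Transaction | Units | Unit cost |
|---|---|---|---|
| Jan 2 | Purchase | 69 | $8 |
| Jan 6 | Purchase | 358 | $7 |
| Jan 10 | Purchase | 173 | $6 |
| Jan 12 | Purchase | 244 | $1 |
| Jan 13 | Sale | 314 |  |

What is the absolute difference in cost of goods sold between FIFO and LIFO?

FIFO COGS: 69 @ $8 + 245 @ $7 = $2,267
LIFO COGS: 244 @ $1 + 70 @ $6 = $664
Difference = |$2,267 − $664| = $1,603

$1,603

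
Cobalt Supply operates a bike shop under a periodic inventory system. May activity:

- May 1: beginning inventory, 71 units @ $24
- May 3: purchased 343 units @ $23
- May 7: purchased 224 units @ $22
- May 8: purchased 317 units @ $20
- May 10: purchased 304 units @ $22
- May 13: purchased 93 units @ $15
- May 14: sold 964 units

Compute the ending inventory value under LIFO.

May 14, 964 sold [LIFO — newest first]: 93 @ $15 + 304 @ $22 + 317 @ $20 + 224 @ $22 + 26 @ $23 = $19,949
Ending inventory: 71 @ $24 + 317 @ $23 = $8,995

Ending inventory = $8,995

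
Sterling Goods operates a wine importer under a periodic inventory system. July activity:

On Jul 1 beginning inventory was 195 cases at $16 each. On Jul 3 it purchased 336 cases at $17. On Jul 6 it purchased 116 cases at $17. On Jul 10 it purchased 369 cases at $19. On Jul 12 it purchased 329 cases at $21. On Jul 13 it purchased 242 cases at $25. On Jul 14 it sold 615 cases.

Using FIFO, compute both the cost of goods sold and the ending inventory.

COGS = $10,260; ending inventory = $20,514

Jul 14, 615 sold [FIFO — oldest first]: 195 @ $16 + 336 @ $17 + 84 @ $17 = $10,260
Ending inventory: 32 @ $17 + 369 @ $19 + 329 @ $21 + 242 @ $25 = $20,514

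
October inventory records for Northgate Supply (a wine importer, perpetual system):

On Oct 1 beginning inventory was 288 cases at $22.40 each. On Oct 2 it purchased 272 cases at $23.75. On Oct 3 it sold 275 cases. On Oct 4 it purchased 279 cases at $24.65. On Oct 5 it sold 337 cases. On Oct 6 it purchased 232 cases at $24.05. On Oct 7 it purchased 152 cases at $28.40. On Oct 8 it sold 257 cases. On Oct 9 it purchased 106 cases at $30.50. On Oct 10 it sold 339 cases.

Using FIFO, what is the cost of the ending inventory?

Ending inventory = $3,659.00

Oct 3, 275 sold [FIFO — oldest first]: 275 @ $22.40 = $6,160.00
Oct 5, 337 sold [FIFO — oldest first]: 13 @ $22.40 + 272 @ $23.75 + 52 @ $24.65 = $8,033.00
Oct 8, 257 sold [FIFO — oldest first]: 227 @ $24.65 + 30 @ $24.05 = $6,317.05
Oct 10, 339 sold [FIFO — oldest first]: 202 @ $24.05 + 137 @ $28.40 = $8,748.90
Total COGS = $6,160.00 + $8,033.00 + $6,317.05 + $8,748.90 = $29,258.95
Ending inventory: 15 @ $28.40 + 106 @ $30.50 = $3,659.00
Check: goods available $32,917.95 = COGS $29,258.95 + ending $3,659.00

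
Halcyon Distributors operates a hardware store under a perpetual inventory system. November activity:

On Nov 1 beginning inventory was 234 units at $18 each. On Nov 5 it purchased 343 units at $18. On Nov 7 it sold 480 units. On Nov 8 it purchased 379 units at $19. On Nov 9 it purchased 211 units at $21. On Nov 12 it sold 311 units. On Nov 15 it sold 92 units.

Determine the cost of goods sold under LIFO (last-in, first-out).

Nov 7, 480 sold [LIFO — newest first]: 343 @ $18 + 137 @ $18 = $8,640
Nov 12, 311 sold [LIFO — newest first]: 211 @ $21 + 100 @ $19 = $6,331
Nov 15, 92 sold [LIFO — newest first]: 92 @ $19 = $1,748
Total COGS = $8,640 + $6,331 + $1,748 = $16,719
Ending inventory: 97 @ $18 + 187 @ $19 = $5,299
Check: goods available $22,018 = COGS $16,719 + ending $5,299

COGS = $16,719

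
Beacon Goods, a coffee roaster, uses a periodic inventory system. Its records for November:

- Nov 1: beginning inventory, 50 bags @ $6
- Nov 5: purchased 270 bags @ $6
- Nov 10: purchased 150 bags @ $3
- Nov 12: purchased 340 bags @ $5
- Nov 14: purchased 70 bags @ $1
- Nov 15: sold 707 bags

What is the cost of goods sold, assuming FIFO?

COGS = $3,555

Nov 15, 707 sold [FIFO — oldest first]: 50 @ $6 + 270 @ $6 + 150 @ $3 + 237 @ $5 = $3,555
Ending inventory: 103 @ $5 + 70 @ $1 = $585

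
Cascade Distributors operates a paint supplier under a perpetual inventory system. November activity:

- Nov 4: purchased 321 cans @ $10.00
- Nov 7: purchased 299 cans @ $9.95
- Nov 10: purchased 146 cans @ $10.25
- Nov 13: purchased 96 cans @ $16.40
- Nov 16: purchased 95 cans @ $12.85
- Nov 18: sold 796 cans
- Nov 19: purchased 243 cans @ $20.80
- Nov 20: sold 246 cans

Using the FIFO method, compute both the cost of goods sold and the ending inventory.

Nov 18, 796 sold [FIFO — oldest first]: 321 @ $10.00 + 299 @ $9.95 + 146 @ $10.25 + 30 @ $16.40 = $8,173.55
Nov 20, 246 sold [FIFO — oldest first]: 66 @ $16.40 + 95 @ $12.85 + 85 @ $20.80 = $4,071.15
Total COGS = $8,173.55 + $4,071.15 = $12,244.70
Ending inventory: 158 @ $20.80 = $3,286.40

COGS = $12,244.70; ending inventory = $3,286.40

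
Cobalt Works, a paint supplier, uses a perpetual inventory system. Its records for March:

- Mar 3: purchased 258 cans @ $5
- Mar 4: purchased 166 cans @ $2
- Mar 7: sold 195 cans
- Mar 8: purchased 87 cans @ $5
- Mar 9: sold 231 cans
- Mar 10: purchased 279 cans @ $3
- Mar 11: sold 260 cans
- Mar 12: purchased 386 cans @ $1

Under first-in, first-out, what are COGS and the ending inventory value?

COGS = $2,582; ending inventory = $698

Mar 7, 195 sold [FIFO — oldest first]: 195 @ $5 = $975
Mar 9, 231 sold [FIFO — oldest first]: 63 @ $5 + 166 @ $2 + 2 @ $5 = $657
Mar 11, 260 sold [FIFO — oldest first]: 85 @ $5 + 175 @ $3 = $950
Total COGS = $975 + $657 + $950 = $2,582
Ending inventory: 104 @ $3 + 386 @ $1 = $698
Check: goods available $3,280 = COGS $2,582 + ending $698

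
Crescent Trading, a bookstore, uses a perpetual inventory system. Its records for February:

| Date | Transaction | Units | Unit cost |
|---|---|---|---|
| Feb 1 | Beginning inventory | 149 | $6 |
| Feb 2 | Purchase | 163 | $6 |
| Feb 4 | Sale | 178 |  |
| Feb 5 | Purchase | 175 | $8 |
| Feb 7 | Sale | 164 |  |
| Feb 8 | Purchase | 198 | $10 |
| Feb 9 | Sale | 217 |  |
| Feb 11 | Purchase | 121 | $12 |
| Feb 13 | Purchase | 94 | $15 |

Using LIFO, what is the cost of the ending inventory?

Feb 4, 178 sold [LIFO — newest first]: 163 @ $6 + 15 @ $6 = $1,068
Feb 7, 164 sold [LIFO — newest first]: 164 @ $8 = $1,312
Feb 9, 217 sold [LIFO — newest first]: 198 @ $10 + 11 @ $8 + 8 @ $6 = $2,116
Total COGS = $1,068 + $1,312 + $2,116 = $4,496
Ending inventory: 126 @ $6 + 121 @ $12 + 94 @ $15 = $3,618
Check: goods available $8,114 = COGS $4,496 + ending $3,618

Ending inventory = $3,618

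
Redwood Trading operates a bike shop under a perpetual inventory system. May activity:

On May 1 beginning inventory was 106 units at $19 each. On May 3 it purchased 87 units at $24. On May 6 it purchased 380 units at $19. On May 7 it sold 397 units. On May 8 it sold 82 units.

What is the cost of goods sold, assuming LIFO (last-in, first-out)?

COGS = $9,536

May 7, 397 sold [LIFO — newest first]: 380 @ $19 + 17 @ $24 = $7,628
May 8, 82 sold [LIFO — newest first]: 70 @ $24 + 12 @ $19 = $1,908
Total COGS = $7,628 + $1,908 = $9,536
Ending inventory: 94 @ $19 = $1,786
Check: goods available $11,322 = COGS $9,536 + ending $1,786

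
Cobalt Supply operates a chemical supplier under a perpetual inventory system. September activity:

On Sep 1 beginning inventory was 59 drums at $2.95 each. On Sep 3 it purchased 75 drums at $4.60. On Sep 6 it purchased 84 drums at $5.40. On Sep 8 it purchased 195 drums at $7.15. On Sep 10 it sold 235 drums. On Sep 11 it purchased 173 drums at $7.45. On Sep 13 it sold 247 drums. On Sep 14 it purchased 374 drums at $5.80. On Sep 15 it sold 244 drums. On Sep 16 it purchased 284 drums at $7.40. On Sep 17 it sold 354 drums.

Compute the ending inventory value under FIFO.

Sep 10, 235 sold [FIFO — oldest first]: 59 @ $2.95 + 75 @ $4.60 + 84 @ $5.40 + 17 @ $7.15 = $1,094.20
Sep 13, 247 sold [FIFO — oldest first]: 178 @ $7.15 + 69 @ $7.45 = $1,786.75
Sep 15, 244 sold [FIFO — oldest first]: 104 @ $7.45 + 140 @ $5.80 = $1,586.80
Sep 17, 354 sold [FIFO — oldest first]: 234 @ $5.80 + 120 @ $7.40 = $2,245.20
Total COGS = $1,094.20 + $1,786.75 + $1,586.80 + $2,245.20 = $6,712.95
Ending inventory: 164 @ $7.40 = $1,213.60
Check: goods available $7,926.55 = COGS $6,712.95 + ending $1,213.60

Ending inventory = $1,213.60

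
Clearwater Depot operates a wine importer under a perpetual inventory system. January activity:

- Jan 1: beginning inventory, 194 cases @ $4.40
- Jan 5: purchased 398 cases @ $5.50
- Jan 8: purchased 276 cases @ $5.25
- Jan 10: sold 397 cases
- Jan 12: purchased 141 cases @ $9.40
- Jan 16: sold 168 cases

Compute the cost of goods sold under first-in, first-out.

Jan 10, 397 sold [FIFO — oldest first]: 194 @ $4.40 + 203 @ $5.50 = $1,970.10
Jan 16, 168 sold [FIFO — oldest first]: 168 @ $5.50 = $924.00
Total COGS = $1,970.10 + $924.00 = $2,894.10
Ending inventory: 27 @ $5.50 + 276 @ $5.25 + 141 @ $9.40 = $2,922.90

COGS = $2,894.10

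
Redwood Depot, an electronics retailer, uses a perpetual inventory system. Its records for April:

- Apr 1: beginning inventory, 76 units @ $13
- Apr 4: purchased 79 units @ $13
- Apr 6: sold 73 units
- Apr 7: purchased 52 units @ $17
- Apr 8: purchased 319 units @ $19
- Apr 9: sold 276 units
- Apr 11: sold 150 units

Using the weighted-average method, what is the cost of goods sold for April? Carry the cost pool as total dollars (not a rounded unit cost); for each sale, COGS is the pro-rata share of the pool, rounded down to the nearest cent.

COGS = $8,482.52

After Apr 1: 76 on hand, pool $988.00 (≈ $13.0000 each)
After Apr 4: 155 on hand, pool $2,015.00 (≈ $13.0000 each)
Apr 6, sell 73: 73/155 × $2,015.00 → $949.00
After Apr 7: 134 on hand, pool $1,950.00 (≈ $14.5522 each)
After Apr 8: 453 on hand, pool $8,011.00 (≈ $17.6843 each)
Apr 9, sell 276: 276/453 × $8,011.00 → $4,880.87
Apr 11, sell 150: 150/177 × $3,130.13 → $2,652.65
Total COGS = $949.00 + $4,880.87 + $2,652.65 = $8,482.52
Ending inventory (cost pool remaining) = $477.48
Check: goods available $8,960.00 = COGS $8,482.52 + ending $477.48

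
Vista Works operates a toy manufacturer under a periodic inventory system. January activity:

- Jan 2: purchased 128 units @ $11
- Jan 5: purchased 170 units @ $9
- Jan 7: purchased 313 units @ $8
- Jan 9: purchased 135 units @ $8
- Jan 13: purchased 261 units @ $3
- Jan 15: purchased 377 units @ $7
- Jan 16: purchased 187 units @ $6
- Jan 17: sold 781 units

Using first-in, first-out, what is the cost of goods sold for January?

COGS = $6,627

Jan 17, 781 sold [FIFO — oldest first]: 128 @ $11 + 170 @ $9 + 313 @ $8 + 135 @ $8 + 35 @ $3 = $6,627
Ending inventory: 226 @ $3 + 377 @ $7 + 187 @ $6 = $4,439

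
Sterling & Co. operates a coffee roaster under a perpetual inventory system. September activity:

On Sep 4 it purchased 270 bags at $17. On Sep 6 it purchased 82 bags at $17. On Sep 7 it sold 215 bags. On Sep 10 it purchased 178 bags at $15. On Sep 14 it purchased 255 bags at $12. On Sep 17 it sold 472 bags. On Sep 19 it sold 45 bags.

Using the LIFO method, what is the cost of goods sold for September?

Sep 7, 215 sold [LIFO — newest first]: 82 @ $17 + 133 @ $17 = $3,655
Sep 17, 472 sold [LIFO — newest first]: 255 @ $12 + 178 @ $15 + 39 @ $17 = $6,393
Sep 19, 45 sold [LIFO — newest first]: 45 @ $17 = $765
Total COGS = $3,655 + $6,393 + $765 = $10,813
Ending inventory: 53 @ $17 = $901

COGS = $10,813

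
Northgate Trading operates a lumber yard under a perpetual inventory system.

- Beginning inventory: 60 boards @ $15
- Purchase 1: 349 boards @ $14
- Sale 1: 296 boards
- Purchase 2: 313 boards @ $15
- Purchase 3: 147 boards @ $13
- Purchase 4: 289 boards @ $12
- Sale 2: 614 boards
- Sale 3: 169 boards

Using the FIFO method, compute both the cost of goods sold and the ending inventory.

COGS = $14,912; ending inventory = $948

Sale 1 (296) [FIFO — oldest first]: 60 @ $15 + 236 @ $14 = $4,204
Sale 2 (614) [FIFO — oldest first]: 113 @ $14 + 313 @ $15 + 147 @ $13 + 41 @ $12 = $8,680
Sale 3 (169) [FIFO — oldest first]: 169 @ $12 = $2,028
Total COGS = $4,204 + $8,680 + $2,028 = $14,912
Ending inventory: 79 @ $12 = $948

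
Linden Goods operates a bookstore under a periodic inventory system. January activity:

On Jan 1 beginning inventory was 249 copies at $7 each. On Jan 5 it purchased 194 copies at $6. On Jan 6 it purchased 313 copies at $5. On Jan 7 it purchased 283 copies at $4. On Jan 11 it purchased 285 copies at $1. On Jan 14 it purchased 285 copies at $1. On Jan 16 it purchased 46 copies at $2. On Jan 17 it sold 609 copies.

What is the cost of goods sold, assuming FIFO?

Jan 17, 609 sold [FIFO — oldest first]: 249 @ $7 + 194 @ $6 + 166 @ $5 = $3,737
Ending inventory: 147 @ $5 + 283 @ $4 + 285 @ $1 + 285 @ $1 + 46 @ $2 = $2,529
Check: goods available $6,266 = COGS $3,737 + ending $2,529

COGS = $3,737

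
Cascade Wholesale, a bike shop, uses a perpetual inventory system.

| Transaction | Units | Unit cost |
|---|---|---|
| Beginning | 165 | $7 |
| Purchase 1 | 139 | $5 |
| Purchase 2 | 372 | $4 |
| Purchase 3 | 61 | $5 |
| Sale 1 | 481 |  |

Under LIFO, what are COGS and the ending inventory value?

COGS = $2,033; ending inventory = $1,610

Sale 1 (481) [LIFO — newest first]: 61 @ $5 + 372 @ $4 + 48 @ $5 = $2,033
Ending inventory: 165 @ $7 + 91 @ $5 = $1,610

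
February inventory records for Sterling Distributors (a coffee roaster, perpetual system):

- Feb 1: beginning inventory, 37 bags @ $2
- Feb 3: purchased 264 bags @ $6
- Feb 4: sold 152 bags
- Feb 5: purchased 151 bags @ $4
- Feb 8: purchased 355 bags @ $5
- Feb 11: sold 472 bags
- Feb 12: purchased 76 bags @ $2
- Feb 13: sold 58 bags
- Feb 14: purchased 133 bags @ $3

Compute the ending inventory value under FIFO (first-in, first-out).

Feb 4, 152 sold [FIFO — oldest first]: 37 @ $2 + 115 @ $6 = $764
Feb 11, 472 sold [FIFO — oldest first]: 149 @ $6 + 151 @ $4 + 172 @ $5 = $2,358
Feb 13, 58 sold [FIFO — oldest first]: 58 @ $5 = $290
Total COGS = $764 + $2,358 + $290 = $3,412
Ending inventory: 125 @ $5 + 76 @ $2 + 133 @ $3 = $1,176

Ending inventory = $1,176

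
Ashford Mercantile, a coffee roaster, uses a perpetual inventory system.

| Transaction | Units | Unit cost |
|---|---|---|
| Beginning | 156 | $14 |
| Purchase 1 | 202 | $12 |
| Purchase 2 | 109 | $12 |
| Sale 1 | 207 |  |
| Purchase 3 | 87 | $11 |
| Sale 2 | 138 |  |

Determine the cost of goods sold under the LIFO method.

COGS = $4,053

Sale 1 (207) [LIFO — newest first]: 109 @ $12 + 98 @ $12 = $2,484
Sale 2 (138) [LIFO — newest first]: 87 @ $11 + 51 @ $12 = $1,569
Total COGS = $2,484 + $1,569 = $4,053
Ending inventory: 156 @ $14 + 53 @ $12 = $2,820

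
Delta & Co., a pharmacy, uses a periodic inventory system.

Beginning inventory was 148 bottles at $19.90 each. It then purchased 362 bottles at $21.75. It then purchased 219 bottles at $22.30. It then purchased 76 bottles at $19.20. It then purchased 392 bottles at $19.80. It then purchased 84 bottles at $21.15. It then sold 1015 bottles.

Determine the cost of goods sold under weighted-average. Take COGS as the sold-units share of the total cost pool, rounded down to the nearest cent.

COGS = $21,155.57

Sale 1, sell 1015: 1015/1281 × $26,699.80 → $21,155.57
Ending inventory (cost pool remaining) = $5,544.23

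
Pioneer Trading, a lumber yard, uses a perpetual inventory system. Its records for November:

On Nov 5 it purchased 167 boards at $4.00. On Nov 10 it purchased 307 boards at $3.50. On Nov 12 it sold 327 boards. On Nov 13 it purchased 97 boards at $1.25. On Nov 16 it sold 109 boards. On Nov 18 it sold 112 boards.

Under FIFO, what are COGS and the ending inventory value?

COGS = $1,835.00; ending inventory = $28.75

Nov 12, 327 sold [FIFO — oldest first]: 167 @ $4.00 + 160 @ $3.50 = $1,228.00
Nov 16, 109 sold [FIFO — oldest first]: 109 @ $3.50 = $381.50
Nov 18, 112 sold [FIFO — oldest first]: 38 @ $3.50 + 74 @ $1.25 = $225.50
Total COGS = $1,228.00 + $381.50 + $225.50 = $1,835.00
Ending inventory: 23 @ $1.25 = $28.75
Check: goods available $1,863.75 = COGS $1,835.00 + ending $28.75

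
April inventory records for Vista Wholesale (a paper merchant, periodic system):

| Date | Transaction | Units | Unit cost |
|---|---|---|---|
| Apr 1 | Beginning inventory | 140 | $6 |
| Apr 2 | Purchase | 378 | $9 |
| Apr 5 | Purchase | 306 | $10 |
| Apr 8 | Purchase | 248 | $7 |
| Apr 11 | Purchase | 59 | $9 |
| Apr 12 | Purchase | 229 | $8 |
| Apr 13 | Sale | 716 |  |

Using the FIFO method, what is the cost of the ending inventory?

Apr 13, 716 sold [FIFO — oldest first]: 140 @ $6 + 378 @ $9 + 198 @ $10 = $6,222
Ending inventory: 108 @ $10 + 248 @ $7 + 59 @ $9 + 229 @ $8 = $5,179

Ending inventory = $5,179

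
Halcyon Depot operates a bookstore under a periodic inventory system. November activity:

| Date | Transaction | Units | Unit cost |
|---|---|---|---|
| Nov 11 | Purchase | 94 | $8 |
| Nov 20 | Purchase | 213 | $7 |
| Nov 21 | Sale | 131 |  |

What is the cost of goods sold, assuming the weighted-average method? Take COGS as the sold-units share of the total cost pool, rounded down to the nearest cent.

COGS = $957.11

Nov 21, sell 131: 131/307 × $2,243.00 → $957.11
Ending inventory (cost pool remaining) = $1,285.89
Check: goods available $2,243.00 = COGS $957.11 + ending $1,285.89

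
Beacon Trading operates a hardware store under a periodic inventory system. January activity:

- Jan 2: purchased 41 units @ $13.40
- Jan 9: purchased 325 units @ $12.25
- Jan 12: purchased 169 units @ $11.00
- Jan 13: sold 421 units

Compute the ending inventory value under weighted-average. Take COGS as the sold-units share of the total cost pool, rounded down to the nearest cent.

Jan 13, sell 421: 421/535 × $6,389.65 → $5,028.11
Ending inventory (cost pool remaining) = $1,361.54

Ending inventory = $1,361.54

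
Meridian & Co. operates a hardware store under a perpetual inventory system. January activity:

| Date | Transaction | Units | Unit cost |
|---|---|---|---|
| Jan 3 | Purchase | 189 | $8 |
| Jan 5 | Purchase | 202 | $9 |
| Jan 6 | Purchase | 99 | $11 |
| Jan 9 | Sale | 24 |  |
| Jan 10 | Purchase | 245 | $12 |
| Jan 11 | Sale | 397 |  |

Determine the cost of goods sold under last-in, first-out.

COGS = $4,722

Jan 9, 24 sold [LIFO — newest first]: 24 @ $11 = $264
Jan 11, 397 sold [LIFO — newest first]: 245 @ $12 + 75 @ $11 + 77 @ $9 = $4,458
Total COGS = $264 + $4,458 = $4,722
Ending inventory: 189 @ $8 + 125 @ $9 = $2,637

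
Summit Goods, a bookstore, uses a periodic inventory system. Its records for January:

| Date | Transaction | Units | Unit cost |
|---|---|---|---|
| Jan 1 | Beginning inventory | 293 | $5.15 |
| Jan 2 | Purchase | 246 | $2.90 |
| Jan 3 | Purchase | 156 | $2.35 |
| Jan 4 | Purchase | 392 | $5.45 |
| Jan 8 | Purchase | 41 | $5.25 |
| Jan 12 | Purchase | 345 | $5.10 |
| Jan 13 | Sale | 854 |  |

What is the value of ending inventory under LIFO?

Jan 13, 854 sold [LIFO — newest first]: 345 @ $5.10 + 41 @ $5.25 + 392 @ $5.45 + 76 @ $2.35 = $4,289.75
Ending inventory: 293 @ $5.15 + 246 @ $2.90 + 80 @ $2.35 = $2,410.35
Check: goods available $6,700.10 = COGS $4,289.75 + ending $2,410.35

Ending inventory = $2,410.35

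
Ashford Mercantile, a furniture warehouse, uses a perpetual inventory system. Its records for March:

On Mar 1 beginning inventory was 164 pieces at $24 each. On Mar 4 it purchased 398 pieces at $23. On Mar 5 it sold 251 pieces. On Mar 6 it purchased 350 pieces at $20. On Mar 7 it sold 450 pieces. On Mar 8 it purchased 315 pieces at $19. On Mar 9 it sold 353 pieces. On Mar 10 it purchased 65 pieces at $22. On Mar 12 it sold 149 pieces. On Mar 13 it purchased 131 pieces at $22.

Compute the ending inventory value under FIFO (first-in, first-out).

Ending inventory = $4,768

Mar 5, 251 sold [FIFO — oldest first]: 164 @ $24 + 87 @ $23 = $5,937
Mar 7, 450 sold [FIFO — oldest first]: 311 @ $23 + 139 @ $20 = $9,933
Mar 9, 353 sold [FIFO — oldest first]: 211 @ $20 + 142 @ $19 = $6,918
Mar 12, 149 sold [FIFO — oldest first]: 149 @ $19 = $2,831
Total COGS = $5,937 + $9,933 + $6,918 + $2,831 = $25,619
Ending inventory: 24 @ $19 + 65 @ $22 + 131 @ $22 = $4,768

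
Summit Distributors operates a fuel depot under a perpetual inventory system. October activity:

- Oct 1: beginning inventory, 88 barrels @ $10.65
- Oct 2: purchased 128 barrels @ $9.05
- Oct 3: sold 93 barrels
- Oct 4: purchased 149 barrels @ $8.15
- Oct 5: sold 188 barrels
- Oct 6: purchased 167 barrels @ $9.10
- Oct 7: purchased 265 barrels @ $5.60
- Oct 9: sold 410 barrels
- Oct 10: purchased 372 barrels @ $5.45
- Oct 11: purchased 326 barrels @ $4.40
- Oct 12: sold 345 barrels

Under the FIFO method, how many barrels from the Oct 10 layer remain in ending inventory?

Oct 3, 93 sold [FIFO — oldest first]: 88 @ $10.65 + 5 @ $9.05 = $982.45
Oct 5, 188 sold [FIFO — oldest first]: 123 @ $9.05 + 65 @ $8.15 = $1,642.90
Oct 9, 410 sold [FIFO — oldest first]: 84 @ $8.15 + 167 @ $9.10 + 159 @ $5.60 = $3,094.70
Oct 12, 345 sold [FIFO — oldest first]: 106 @ $5.60 + 239 @ $5.45 = $1,896.15
Total COGS = $982.45 + $1,642.90 + $3,094.70 + $1,896.15 = $7,616.20
Ending inventory: 133 @ $5.45 + 326 @ $4.40 = $2,159.25

133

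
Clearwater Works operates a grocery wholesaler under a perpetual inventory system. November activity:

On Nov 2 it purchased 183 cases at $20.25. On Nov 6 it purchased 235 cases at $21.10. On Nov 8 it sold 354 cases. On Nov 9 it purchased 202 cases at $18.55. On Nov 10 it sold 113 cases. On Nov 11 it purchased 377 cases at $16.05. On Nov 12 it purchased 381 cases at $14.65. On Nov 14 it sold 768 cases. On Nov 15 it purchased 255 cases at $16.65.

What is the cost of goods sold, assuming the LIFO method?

COGS = $21,282.40

Nov 8, 354 sold [LIFO — newest first]: 235 @ $21.10 + 119 @ $20.25 = $7,368.25
Nov 10, 113 sold [LIFO — newest first]: 113 @ $18.55 = $2,096.15
Nov 14, 768 sold [LIFO — newest first]: 381 @ $14.65 + 377 @ $16.05 + 10 @ $18.55 = $11,818.00
Total COGS = $7,368.25 + $2,096.15 + $11,818.00 = $21,282.40
Ending inventory: 64 @ $20.25 + 79 @ $18.55 + 255 @ $16.65 = $7,007.20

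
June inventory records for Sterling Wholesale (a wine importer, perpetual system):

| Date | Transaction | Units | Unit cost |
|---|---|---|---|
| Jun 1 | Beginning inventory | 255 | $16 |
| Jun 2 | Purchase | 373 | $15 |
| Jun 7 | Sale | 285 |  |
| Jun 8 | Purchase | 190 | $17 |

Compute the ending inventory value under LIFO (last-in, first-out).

Ending inventory = $8,630

Jun 7, 285 sold [LIFO — newest first]: 285 @ $15 = $4,275
Ending inventory: 255 @ $16 + 88 @ $15 + 190 @ $17 = $8,630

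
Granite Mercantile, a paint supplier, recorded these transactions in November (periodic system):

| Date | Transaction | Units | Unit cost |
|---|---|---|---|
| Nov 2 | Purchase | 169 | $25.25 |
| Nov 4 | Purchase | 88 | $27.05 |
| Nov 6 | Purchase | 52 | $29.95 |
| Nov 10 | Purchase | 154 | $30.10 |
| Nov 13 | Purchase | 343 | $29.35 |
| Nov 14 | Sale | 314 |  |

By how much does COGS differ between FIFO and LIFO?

FIFO COGS: 169 @ $25.25 + 88 @ $27.05 + 52 @ $29.95 + 5 @ $30.10 = $8,355.55
LIFO COGS: 314 @ $29.35 = $9,215.90
Difference = |$8,355.55 − $9,215.90| = $860.35

$860.35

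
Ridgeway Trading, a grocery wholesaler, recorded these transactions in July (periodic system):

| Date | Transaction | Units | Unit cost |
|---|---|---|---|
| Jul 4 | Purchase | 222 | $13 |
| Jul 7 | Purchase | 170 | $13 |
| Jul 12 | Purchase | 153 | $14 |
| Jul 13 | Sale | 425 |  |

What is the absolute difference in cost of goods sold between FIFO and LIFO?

FIFO COGS: 222 @ $13 + 170 @ $13 + 33 @ $14 = $5,558
LIFO COGS: 153 @ $14 + 170 @ $13 + 102 @ $13 = $5,678
Difference = |$5,558 − $5,678| = $120

$120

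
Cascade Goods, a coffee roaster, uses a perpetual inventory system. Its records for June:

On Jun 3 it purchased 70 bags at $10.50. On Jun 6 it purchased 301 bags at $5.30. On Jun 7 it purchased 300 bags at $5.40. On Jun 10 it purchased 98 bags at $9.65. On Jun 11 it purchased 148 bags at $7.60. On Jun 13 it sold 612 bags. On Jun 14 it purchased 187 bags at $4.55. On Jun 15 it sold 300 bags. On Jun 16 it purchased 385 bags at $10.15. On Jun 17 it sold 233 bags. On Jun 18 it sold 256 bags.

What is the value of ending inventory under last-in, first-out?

Ending inventory = $830.40

Jun 13, 612 sold [LIFO — newest first]: 148 @ $7.60 + 98 @ $9.65 + 300 @ $5.40 + 66 @ $5.30 = $4,040.30
Jun 15, 300 sold [LIFO — newest first]: 187 @ $4.55 + 113 @ $5.30 = $1,449.75
Jun 17, 233 sold [LIFO — newest first]: 233 @ $10.15 = $2,364.95
Jun 18, 256 sold [LIFO — newest first]: 152 @ $10.15 + 104 @ $5.30 = $2,094.00
Total COGS = $4,040.30 + $1,449.75 + $2,364.95 + $2,094.00 = $9,949.00
Ending inventory: 70 @ $10.50 + 18 @ $5.30 = $830.40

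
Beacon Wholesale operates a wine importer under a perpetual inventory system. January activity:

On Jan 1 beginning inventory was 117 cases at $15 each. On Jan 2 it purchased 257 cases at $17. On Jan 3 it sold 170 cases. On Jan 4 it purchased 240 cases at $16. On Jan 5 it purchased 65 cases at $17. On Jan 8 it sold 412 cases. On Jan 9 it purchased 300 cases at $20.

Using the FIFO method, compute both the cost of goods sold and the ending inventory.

COGS = $9,452; ending inventory = $7,617

Jan 3, 170 sold [FIFO — oldest first]: 117 @ $15 + 53 @ $17 = $2,656
Jan 8, 412 sold [FIFO — oldest first]: 204 @ $17 + 208 @ $16 = $6,796
Total COGS = $2,656 + $6,796 = $9,452
Ending inventory: 32 @ $16 + 65 @ $17 + 300 @ $20 = $7,617
Check: goods available $17,069 = COGS $9,452 + ending $7,617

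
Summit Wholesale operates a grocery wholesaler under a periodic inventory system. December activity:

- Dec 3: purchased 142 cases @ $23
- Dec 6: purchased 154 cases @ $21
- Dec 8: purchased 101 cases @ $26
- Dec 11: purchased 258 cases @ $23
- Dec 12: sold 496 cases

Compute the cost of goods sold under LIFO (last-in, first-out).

Dec 12, 496 sold [LIFO — newest first]: 258 @ $23 + 101 @ $26 + 137 @ $21 = $11,437
Ending inventory: 142 @ $23 + 17 @ $21 = $3,623

COGS = $11,437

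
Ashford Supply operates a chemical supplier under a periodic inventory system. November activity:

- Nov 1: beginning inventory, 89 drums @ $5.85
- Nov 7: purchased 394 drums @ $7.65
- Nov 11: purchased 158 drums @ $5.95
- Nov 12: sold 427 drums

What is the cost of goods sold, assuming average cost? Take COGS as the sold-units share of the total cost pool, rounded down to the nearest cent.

Nov 12, sell 427: 427/641 × $4,474.85 → $2,980.90
Ending inventory (cost pool remaining) = $1,493.95
Check: goods available $4,474.85 = COGS $2,980.90 + ending $1,493.95

COGS = $2,980.90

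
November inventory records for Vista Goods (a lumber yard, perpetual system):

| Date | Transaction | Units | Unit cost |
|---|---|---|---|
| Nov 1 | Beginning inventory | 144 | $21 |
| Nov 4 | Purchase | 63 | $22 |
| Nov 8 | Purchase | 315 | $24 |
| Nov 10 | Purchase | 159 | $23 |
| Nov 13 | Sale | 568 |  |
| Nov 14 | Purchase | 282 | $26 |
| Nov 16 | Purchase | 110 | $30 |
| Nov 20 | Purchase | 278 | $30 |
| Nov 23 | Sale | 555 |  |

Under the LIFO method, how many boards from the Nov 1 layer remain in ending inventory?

113

Nov 13, 568 sold [LIFO — newest first]: 159 @ $23 + 315 @ $24 + 63 @ $22 + 31 @ $21 = $13,254
Nov 23, 555 sold [LIFO — newest first]: 278 @ $30 + 110 @ $30 + 167 @ $26 = $15,982
Total COGS = $13,254 + $15,982 = $29,236
Ending inventory: 113 @ $21 + 115 @ $26 = $5,363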